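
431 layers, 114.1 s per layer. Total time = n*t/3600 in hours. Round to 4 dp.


t = 431 * 114.1 / 3600 = 13.6603 hrs


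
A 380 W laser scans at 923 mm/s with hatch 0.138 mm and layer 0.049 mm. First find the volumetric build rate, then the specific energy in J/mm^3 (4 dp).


Build rate = 923 * 0.138 * 0.049 = 6.241326 mm^3/s
SE = 380 / 6.241326 = 60.8845 J/mm^3


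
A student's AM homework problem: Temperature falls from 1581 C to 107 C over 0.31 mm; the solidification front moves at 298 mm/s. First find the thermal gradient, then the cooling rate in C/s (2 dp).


G = (1581-107)/0.31 = 4754.83870968 C/mm
CR = 4754.83870968 * 298 = 1416941.94 C/s


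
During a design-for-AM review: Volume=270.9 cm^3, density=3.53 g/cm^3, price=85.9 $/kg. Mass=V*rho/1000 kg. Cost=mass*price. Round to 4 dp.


Mass = 270.9*3.53/1000 = 0.956277 kg
Cost = 0.956277 * 85.9 = 82.1442 $


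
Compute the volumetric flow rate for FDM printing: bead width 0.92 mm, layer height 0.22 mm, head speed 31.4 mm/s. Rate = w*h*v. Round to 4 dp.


Rate = 0.92 * 0.22 * 31.4 = 6.3554 mm^3/s


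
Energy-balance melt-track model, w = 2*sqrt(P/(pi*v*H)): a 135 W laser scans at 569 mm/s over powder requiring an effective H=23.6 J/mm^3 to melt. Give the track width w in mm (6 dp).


w = 2*sqrt(135/(pi*569*23.6)) = 0.113138 mm


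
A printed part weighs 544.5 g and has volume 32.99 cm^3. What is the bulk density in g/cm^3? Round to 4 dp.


rho = 544.5 / 32.99 = 16.505 g/cm^3


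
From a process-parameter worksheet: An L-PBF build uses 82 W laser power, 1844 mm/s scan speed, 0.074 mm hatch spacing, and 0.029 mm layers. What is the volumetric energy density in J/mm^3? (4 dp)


E = 82 / (1844*0.074*0.029) = 20.7216 J/mm^3


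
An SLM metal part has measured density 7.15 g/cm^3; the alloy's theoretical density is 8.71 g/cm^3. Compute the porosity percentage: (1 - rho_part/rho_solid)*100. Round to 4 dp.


Porosity = (1-7.15/8.71)*100 = 17.9104 %


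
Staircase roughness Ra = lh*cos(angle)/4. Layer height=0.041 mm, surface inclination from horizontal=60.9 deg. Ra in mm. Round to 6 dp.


Ra = 0.041 * cos(60.9) / 4 = 0.004985 mm


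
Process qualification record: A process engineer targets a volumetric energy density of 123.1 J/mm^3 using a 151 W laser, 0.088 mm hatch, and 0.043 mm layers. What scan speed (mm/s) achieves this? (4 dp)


v = 151 / (123.1*0.088*0.043) = 324.1662 mm/s


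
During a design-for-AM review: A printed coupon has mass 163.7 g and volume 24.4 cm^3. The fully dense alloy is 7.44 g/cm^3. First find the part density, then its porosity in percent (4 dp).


rho_part = 163.7 / 24.4 = 6.70901639 g/cm^3
Porosity = (1 - 6.70901639/7.44)*100 = 9.825 %


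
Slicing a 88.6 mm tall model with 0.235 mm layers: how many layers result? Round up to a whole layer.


Layers = ceil(88.6/0.235) = 378


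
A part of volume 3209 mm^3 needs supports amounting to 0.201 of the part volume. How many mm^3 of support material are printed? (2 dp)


V_support = 3209 * 0.201 = 645.01 mm^3


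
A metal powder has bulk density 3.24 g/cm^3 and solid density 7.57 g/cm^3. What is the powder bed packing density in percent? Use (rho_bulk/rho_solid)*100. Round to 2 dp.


Packing = (3.24/7.57)*100 = 42.8 %


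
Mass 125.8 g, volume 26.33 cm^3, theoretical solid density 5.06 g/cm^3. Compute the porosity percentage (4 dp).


rho_part = 125.8 / 26.33 = 4.77781998 g/cm^3
Porosity = (1 - 4.77781998/5.06)*100 = 5.5767 %


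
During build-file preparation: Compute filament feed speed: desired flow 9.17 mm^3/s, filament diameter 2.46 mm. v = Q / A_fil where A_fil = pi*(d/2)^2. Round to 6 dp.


A = pi*(2.46/2)^2 = 4.752916
v = 9.17 / 4.752916 = 1.929342 mm/s


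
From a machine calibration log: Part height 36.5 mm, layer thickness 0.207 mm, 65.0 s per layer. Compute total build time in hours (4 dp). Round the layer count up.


Layers = ceil(36.5/0.207) = 177
t = 177 * 65.0 / 3600 = 3.1958 hrs


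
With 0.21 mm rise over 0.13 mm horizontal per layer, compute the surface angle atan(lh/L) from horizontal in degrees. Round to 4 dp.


angle = atan(0.21/0.13) = 58.2405 degrees


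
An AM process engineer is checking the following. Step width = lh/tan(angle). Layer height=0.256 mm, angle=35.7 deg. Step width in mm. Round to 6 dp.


step = 0.256 / tan(35.7) = 0.356262 mm


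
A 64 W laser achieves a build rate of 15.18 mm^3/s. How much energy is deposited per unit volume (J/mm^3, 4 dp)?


SE = 64 / 15.18 = 4.2161 J/mm^3


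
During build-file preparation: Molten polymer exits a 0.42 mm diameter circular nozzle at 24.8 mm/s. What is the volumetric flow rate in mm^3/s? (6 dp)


A = pi*(0.42/2)^2 = 0.13854424 mm^2
Q = 0.13854424 * 24.8 = 3.435897 mm^3/s


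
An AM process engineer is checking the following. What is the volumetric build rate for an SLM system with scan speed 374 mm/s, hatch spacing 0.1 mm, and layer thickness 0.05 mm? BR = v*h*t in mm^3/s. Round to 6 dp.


Rate = 374 * 0.1 * 0.05 = 1.87 mm^3/s


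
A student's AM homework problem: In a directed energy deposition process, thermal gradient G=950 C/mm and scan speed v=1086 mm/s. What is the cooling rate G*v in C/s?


CR = 950 * 1086 = 1031700 C/s


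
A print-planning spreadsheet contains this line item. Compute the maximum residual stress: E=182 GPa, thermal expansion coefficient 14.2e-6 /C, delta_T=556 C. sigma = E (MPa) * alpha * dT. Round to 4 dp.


sigma = 182*1000 * 14.2e-6 * 556 = 1436.9264 MPa


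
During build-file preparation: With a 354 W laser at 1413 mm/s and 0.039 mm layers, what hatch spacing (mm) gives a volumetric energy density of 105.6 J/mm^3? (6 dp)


h = 354 / (105.6*1413*0.039) = 0.060832 mm


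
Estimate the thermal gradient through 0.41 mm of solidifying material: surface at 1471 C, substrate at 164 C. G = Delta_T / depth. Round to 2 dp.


G = (1471-164)/0.41 = 3187.8 C/mm


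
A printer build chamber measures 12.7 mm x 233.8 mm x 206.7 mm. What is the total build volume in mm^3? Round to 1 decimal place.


V = 12.7 * 233.8 * 206.7 = 613746.0 mm^3


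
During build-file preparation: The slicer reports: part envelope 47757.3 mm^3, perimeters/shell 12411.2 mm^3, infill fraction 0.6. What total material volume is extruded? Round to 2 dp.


V_infill = (47757.3 - 12411.2) * 0.6 = 21207.66
V_total = 12411.2 + 21207.66 = 33618.86 mm^3


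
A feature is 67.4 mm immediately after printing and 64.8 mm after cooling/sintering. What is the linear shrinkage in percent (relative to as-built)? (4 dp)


Shrinkage = ((67.4-64.8)/67.4)*100 = 3.8576 %


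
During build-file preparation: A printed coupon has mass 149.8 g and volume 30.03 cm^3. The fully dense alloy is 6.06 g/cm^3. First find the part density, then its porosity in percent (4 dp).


rho_part = 149.8 / 30.03 = 4.98834499 g/cm^3
Porosity = (1 - 4.98834499/6.06)*100 = 17.6841 %


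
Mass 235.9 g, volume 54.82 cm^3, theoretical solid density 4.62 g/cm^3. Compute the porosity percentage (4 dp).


rho_part = 235.9 / 54.82 = 4.30317402 g/cm^3
Porosity = (1 - 4.30317402/4.62)*100 = 6.8577 %


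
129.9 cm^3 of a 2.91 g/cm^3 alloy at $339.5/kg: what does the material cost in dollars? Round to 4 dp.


Mass = 129.9*2.91/1000 = 0.378009 kg
Cost = 0.378009 * 339.5 = 128.3341 $


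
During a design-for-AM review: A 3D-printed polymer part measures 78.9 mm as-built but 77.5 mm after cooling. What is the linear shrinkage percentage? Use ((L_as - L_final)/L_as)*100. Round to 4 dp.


Shrinkage = ((78.9-77.5)/78.9)*100 = 1.7744 %


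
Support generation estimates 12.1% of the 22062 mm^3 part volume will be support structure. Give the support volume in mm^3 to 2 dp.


V_support = 22062 * 0.121 = 2669.5 mm^3


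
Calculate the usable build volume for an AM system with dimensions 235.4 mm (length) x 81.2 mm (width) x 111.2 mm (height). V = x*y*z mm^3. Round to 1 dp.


V = 235.4 * 81.2 * 111.2 = 2125530.2 mm^3


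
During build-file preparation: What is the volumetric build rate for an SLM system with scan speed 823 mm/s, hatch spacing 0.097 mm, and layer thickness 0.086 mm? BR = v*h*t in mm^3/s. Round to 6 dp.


Rate = 823 * 0.097 * 0.086 = 6.865466 mm^3/s


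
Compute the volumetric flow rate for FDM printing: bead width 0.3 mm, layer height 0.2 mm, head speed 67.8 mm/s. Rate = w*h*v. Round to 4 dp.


Rate = 0.3 * 0.2 * 67.8 = 4.068 mm^3/s


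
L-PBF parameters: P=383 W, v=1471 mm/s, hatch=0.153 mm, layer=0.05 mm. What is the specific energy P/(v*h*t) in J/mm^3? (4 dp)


Build rate = 1471 * 0.153 * 0.05 = 11.25315 mm^3/s
SE = 383 / 11.25315 = 34.0349 J/mm^3


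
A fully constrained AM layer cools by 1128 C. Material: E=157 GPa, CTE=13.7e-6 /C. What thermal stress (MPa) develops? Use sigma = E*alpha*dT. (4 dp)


sigma = 157*1000 * 13.7e-6 * 1128 = 2426.2152 MPa


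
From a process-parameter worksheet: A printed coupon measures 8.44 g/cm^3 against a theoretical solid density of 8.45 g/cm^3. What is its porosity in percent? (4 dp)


Porosity = (1-8.44/8.45)*100 = 0.1183 %


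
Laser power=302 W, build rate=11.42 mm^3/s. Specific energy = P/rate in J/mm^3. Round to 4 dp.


SE = 302 / 11.42 = 26.4448 J/mm^3


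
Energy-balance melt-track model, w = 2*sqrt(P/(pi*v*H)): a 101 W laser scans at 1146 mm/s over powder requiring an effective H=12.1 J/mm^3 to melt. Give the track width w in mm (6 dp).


w = 2*sqrt(101/(pi*1146*12.1)) = 0.096301 mm


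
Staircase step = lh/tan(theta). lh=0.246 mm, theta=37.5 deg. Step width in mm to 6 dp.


step = 0.246 / tan(37.5) = 0.320593 mm


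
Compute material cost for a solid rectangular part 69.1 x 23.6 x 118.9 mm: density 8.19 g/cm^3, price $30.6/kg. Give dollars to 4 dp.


V = 69.1 * 23.6 * 118.9 = 193897.364 mm^3 = 193.897364 cm^3
Mass = 193.897364 * 8.19 / 1000 = 1.58801941 kg
Cost = 1.58801941 * 30.6 = 48.5934 $


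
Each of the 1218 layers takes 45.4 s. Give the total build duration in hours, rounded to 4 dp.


t = 1218 * 45.4 / 3600 = 15.3603 hrs


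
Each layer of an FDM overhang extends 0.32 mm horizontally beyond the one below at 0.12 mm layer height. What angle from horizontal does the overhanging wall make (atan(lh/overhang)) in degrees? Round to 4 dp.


angle = atan(0.12/0.32) = 20.556 degrees


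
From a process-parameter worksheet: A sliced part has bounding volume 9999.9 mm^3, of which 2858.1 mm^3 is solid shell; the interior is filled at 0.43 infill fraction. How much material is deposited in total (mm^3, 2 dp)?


V_infill = (9999.9 - 2858.1) * 0.43 = 3070.97
V_total = 2858.1 + 3070.97 = 5929.07 mm^3


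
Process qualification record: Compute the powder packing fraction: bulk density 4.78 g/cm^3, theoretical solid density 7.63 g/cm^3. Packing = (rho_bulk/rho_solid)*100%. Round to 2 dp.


Packing = (4.78/7.63)*100 = 62.65 %


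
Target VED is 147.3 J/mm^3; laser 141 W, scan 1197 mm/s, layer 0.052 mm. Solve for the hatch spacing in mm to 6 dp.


h = 141 / (147.3*1197*0.052) = 0.015379 mm


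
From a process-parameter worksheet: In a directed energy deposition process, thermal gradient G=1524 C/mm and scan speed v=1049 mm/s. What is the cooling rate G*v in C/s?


CR = 1524 * 1049 = 1598676 C/s


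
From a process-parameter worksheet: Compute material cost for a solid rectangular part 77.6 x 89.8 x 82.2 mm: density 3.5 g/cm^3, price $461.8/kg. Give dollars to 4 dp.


V = 77.6 * 89.8 * 82.2 = 572809.056 mm^3 = 572.809056 cm^3
Mass = 572.809056 * 3.5 / 1000 = 2.0048317 kg
Cost = 2.0048317 * 461.8 = 925.8313 $


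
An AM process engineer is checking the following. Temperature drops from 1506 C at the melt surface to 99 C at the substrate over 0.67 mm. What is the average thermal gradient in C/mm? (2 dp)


G = (1506-99)/0.67 = 2100.0 C/mm


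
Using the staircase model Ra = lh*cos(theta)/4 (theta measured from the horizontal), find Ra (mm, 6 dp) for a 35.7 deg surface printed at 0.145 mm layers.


Ra = 0.145 * cos(35.7) / 4 = 0.029438 mm


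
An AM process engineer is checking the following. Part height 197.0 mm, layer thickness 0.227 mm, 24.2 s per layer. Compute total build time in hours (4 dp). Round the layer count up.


Layers = ceil(197.0/0.227) = 868
t = 868 * 24.2 / 3600 = 5.8349 hrs


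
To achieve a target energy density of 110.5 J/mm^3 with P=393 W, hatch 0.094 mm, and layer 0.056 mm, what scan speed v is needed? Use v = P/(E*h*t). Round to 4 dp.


v = 393 / (110.5*0.094*0.056) = 675.6385 mm/s


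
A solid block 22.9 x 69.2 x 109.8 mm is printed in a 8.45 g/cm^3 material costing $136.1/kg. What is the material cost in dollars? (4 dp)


V = 22.9 * 69.2 * 109.8 = 173997.864 mm^3 = 173.997864 cm^3
Mass = 173.997864 * 8.45 / 1000 = 1.47028195 kg
Cost = 1.47028195 * 136.1 = 200.1054 $


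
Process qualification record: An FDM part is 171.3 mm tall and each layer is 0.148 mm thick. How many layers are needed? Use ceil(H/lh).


Layers = ceil(171.3/0.148) = 1158


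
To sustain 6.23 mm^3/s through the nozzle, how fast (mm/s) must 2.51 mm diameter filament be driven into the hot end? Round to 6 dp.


A = pi*(2.51/2)^2 = 4.948087
v = 6.23 / 4.948087 = 1.259072 mm/s


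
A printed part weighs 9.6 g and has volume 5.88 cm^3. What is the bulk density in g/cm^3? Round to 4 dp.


rho = 9.6 / 5.88 = 1.6327 g/cm^3


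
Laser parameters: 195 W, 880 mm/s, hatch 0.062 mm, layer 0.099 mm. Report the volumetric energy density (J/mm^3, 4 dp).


E = 195 / (880*0.062*0.099) = 36.1015 J/mm^3


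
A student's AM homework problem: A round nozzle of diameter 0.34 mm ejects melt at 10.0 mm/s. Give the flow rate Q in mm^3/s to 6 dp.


A = pi*(0.34/2)^2 = 0.09079203 mm^2
Q = 0.09079203 * 10.0 = 0.90792 mm^3/s


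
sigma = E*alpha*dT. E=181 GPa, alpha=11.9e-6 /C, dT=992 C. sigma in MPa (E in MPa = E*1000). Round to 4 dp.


sigma = 181*1000 * 11.9e-6 * 992 = 2136.6688 MPa


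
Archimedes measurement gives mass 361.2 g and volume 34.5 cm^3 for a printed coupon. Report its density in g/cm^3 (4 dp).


rho = 361.2 / 34.5 = 10.4696 g/cm^3


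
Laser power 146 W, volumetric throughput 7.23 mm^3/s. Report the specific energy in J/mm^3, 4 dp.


SE = 146 / 7.23 = 20.1936 J/mm^3


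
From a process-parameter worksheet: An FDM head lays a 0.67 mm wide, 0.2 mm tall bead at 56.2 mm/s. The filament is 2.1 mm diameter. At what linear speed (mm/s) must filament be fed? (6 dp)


Q = 0.67 * 0.2 * 56.2 = 7.5308 mm^3/s
A_fil = pi*(2.1/2)^2 = 3.4636059 mm^2
v_feed = 7.5308 / 3.4636059 = 2.174266 mm/s


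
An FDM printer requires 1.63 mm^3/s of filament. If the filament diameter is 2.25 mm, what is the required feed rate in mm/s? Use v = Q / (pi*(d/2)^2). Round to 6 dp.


A = pi*(2.25/2)^2 = 3.976078
v = 1.63 / 3.976078 = 0.409952 mm/s


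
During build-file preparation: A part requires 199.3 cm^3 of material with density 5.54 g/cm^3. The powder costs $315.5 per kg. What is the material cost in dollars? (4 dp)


Mass = 199.3*5.54/1000 = 1.104122 kg
Cost = 1.104122 * 315.5 = 348.3505 $


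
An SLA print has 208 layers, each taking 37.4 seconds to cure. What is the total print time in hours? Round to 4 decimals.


t = 208 * 37.4 / 3600 = 2.1609 hrs


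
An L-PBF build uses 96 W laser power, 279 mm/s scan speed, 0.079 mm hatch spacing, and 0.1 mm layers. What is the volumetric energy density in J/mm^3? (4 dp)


E = 96 / (279*0.079*0.1) = 43.5552 J/mm^3


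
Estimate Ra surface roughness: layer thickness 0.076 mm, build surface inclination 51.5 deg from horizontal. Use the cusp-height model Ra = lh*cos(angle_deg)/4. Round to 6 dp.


Ra = 0.076 * cos(51.5) / 4 = 0.011828 mm


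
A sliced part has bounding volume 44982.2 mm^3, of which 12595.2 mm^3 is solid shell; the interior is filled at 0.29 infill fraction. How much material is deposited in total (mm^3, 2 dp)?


V_infill = (44982.2 - 12595.2) * 0.29 = 9392.23
V_total = 12595.2 + 9392.23 = 21987.43 mm^3


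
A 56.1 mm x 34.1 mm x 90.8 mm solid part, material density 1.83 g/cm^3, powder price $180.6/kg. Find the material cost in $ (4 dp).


V = 56.1 * 34.1 * 90.8 = 173701.308 mm^3 = 173.701308 cm^3
Mass = 173.701308 * 1.83 / 1000 = 0.31787339 kg
Cost = 0.31787339 * 180.6 = 57.4079 $


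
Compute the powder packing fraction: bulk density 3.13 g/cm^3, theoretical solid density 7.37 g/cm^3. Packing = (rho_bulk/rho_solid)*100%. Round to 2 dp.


Packing = (3.13/7.37)*100 = 42.47 %


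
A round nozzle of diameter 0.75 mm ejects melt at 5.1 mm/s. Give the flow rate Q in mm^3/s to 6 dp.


A = pi*(0.75/2)^2 = 0.44178647 mm^2
Q = 0.44178647 * 5.1 = 2.253111 mm^3/s


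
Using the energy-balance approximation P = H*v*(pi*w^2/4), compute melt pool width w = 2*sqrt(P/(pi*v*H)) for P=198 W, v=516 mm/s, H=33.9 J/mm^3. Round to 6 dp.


w = 2*sqrt(198/(pi*516*33.9)) = 0.12005 mm


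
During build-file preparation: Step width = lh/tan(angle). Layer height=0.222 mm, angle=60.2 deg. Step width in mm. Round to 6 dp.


step = 0.222 / tan(60.2) = 0.127141 mm


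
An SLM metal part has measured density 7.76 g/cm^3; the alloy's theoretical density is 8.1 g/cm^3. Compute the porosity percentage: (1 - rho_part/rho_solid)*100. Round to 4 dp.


Porosity = (1-7.76/8.1)*100 = 4.1975 %


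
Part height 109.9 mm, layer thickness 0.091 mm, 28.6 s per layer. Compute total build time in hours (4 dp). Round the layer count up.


Layers = ceil(109.9/0.091) = 1208
t = 1208 * 28.6 / 3600 = 9.5969 hrs


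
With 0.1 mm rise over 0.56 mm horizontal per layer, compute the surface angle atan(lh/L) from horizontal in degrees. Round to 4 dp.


angle = atan(0.1/0.56) = 10.1247 degrees


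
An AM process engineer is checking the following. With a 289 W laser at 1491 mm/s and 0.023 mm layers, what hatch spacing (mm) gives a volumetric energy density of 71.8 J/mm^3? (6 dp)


h = 289 / (71.8*1491*0.023) = 0.117373 mm


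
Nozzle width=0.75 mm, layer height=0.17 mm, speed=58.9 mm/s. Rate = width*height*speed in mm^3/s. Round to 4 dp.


Rate = 0.75 * 0.17 * 58.9 = 7.5098 mm^3/s


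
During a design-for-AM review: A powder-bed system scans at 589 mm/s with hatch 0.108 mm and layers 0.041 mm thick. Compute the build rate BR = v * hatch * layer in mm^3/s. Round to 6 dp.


Rate = 589 * 0.108 * 0.041 = 2.608092 mm^3/s


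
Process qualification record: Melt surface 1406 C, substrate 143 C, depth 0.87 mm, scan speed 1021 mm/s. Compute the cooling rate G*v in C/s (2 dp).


G = (1406-143)/0.87 = 1451.72413793 C/mm
CR = 1451.72413793 * 1021 = 1482210.34 C/s


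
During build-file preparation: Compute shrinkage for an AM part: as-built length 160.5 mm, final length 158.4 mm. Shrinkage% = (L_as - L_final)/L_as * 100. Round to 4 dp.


Shrinkage = ((160.5-158.4)/160.5)*100 = 1.3084 %


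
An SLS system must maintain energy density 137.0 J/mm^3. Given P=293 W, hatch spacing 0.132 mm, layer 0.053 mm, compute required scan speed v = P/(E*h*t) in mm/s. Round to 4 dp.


v = 293 / (137.0*0.132*0.053) = 305.7013 mm/s


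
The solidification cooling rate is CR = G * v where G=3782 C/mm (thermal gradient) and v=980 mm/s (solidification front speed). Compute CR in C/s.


CR = 3782 * 980 = 3706360 C/s


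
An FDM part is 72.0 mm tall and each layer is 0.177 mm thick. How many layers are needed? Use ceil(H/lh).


Layers = ceil(72.0/0.177) = 407


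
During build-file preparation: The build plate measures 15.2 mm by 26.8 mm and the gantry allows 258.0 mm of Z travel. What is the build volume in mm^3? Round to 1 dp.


V = 15.2 * 26.8 * 258.0 = 105098.9 mm^3


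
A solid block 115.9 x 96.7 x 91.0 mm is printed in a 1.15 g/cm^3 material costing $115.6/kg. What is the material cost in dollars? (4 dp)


V = 115.9 * 96.7 * 91.0 = 1019885.23 mm^3 = 1019.88523 cm^3
Mass = 1019.88523 * 1.15 / 1000 = 1.17286801 kg
Cost = 1.17286801 * 115.6 = 135.5835 $


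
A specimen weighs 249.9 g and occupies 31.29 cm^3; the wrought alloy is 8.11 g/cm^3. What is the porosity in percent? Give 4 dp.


rho_part = 249.9 / 31.29 = 7.98657718 g/cm^3
Porosity = (1 - 7.98657718/8.11)*100 = 1.5219 %


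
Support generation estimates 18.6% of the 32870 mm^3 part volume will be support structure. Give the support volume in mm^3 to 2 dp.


V_support = 32870 * 0.186 = 6113.82 mm^3


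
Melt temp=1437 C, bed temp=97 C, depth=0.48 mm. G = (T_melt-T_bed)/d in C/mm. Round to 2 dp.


G = (1437-97)/0.48 = 2791.67 C/mm


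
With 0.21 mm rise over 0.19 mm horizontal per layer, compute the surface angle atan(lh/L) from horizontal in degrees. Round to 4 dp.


angle = atan(0.21/0.19) = 47.8624 degrees


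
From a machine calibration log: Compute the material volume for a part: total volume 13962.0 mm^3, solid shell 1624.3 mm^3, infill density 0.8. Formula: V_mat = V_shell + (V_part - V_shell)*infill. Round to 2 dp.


V_infill = (13962.0 - 1624.3) * 0.8 = 9870.16
V_total = 1624.3 + 9870.16 = 11494.46 mm^3


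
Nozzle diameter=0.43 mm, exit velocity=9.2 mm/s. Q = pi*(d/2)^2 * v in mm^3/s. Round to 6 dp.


A = pi*(0.43/2)^2 = 0.14522012 mm^2
Q = 0.14522012 * 9.2 = 1.336025 mm^3/s


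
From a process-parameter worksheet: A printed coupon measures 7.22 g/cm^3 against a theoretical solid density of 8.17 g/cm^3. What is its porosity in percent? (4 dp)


Porosity = (1-7.22/8.17)*100 = 11.6279 %


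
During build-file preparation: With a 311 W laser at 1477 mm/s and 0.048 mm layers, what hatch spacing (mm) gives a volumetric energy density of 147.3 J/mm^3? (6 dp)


h = 311 / (147.3*1477*0.048) = 0.029781 mm


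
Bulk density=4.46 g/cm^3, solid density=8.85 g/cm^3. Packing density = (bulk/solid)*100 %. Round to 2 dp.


Packing = (4.46/8.85)*100 = 50.4 %


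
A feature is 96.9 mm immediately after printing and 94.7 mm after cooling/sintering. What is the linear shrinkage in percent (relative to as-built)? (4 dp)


Shrinkage = ((96.9-94.7)/96.9)*100 = 2.2704 %


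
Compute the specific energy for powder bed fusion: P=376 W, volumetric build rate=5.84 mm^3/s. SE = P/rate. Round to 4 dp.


SE = 376 / 5.84 = 64.3836 J/mm^3


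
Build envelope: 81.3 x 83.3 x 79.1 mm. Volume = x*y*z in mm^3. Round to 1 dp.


V = 81.3 * 83.3 * 79.1 = 535688.1 mm^3


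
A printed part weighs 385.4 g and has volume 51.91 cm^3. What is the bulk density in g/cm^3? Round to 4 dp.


rho = 385.4 / 51.91 = 7.4244 g/cm^3


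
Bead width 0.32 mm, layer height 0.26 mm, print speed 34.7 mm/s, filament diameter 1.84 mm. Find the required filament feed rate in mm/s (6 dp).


Q = 0.32 * 0.26 * 34.7 = 2.88704 mm^3/s
A_fil = pi*(1.84/2)^2 = 2.65904402 mm^2
v_feed = 2.88704 / 2.65904402 = 1.085744 mm/s


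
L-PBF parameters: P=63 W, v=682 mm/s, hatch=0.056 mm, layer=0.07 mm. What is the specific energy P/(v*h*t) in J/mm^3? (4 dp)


Build rate = 682 * 0.056 * 0.07 = 2.67344 mm^3/s
SE = 63 / 2.67344 = 23.5651 J/mm^3


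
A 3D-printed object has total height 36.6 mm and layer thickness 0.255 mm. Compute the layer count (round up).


Layers = ceil(36.6/0.255) = 144


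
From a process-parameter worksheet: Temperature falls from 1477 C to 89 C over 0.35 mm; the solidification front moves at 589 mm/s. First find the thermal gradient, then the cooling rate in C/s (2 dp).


G = (1477-89)/0.35 = 3965.71428571 C/mm
CR = 3965.71428571 * 589 = 2335805.71 C/s


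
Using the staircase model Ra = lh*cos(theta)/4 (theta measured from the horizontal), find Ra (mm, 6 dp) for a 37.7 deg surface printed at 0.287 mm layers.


Ra = 0.287 * cos(37.7) / 4 = 0.05677 mm


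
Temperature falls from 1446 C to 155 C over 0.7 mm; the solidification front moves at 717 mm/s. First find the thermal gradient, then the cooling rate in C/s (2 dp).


G = (1446-155)/0.7 = 1844.28571429 C/mm
CR = 1844.28571429 * 717 = 1322352.86 C/s


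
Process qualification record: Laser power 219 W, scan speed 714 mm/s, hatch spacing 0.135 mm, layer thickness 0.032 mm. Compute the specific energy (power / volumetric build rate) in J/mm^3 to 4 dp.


Build rate = 714 * 0.135 * 0.032 = 3.08448 mm^3/s
SE = 219 / 3.08448 = 71.0006 J/mm^3


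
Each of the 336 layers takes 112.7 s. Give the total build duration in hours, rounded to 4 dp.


t = 336 * 112.7 / 3600 = 10.5187 hrs


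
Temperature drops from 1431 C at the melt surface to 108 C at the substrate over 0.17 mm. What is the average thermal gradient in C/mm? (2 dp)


G = (1431-108)/0.17 = 7782.35 C/mm


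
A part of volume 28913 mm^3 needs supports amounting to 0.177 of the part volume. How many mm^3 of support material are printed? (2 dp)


V_support = 28913 * 0.177 = 5117.6 mm^3


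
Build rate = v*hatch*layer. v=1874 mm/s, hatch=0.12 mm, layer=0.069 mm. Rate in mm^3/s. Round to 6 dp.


Rate = 1874 * 0.12 * 0.069 = 15.51672 mm^3/s


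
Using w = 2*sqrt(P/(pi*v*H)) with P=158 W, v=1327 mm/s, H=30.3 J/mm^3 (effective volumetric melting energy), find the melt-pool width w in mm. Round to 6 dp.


w = 2*sqrt(158/(pi*1327*30.3)) = 0.070734 mm


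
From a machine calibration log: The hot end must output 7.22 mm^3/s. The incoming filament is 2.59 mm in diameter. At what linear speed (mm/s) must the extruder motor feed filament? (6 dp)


A = pi*(2.59/2)^2 = 5.268529
v = 7.22 / 5.268529 = 1.370401 mm/s


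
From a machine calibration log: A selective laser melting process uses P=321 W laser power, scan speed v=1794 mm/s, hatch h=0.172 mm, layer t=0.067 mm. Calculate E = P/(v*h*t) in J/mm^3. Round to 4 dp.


E = 321 / (1794*0.172*0.067) = 15.5267 J/mm^3


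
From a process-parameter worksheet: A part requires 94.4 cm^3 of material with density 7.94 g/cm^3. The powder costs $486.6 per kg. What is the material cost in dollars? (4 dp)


Mass = 94.4*7.94/1000 = 0.749536 kg
Cost = 0.749536 * 486.6 = 364.7242 $


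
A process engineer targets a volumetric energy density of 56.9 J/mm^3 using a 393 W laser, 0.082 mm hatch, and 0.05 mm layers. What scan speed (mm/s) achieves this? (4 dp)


v = 393 / (56.9*0.082*0.05) = 1684.5986 mm/s


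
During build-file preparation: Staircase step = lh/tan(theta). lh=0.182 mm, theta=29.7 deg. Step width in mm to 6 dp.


step = 0.182 / tan(29.7) = 0.31908 mm


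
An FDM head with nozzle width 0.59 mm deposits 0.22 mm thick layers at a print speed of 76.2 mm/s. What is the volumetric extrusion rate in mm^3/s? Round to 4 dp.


Rate = 0.59 * 0.22 * 76.2 = 9.8908 mm^3/s


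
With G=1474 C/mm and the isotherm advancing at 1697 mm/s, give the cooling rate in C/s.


CR = 1474 * 1697 = 2501378 C/s


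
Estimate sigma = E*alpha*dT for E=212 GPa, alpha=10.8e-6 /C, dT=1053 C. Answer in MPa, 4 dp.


sigma = 212*1000 * 10.8e-6 * 1053 = 2410.9488 MPa


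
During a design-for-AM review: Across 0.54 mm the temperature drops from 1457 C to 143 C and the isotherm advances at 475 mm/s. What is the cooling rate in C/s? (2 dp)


G = (1457-143)/0.54 = 2433.33333333 C/mm
CR = 2433.33333333 * 475 = 1155833.33 C/s


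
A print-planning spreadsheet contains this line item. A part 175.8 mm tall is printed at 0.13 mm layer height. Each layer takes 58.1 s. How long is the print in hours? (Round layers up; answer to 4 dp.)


Layers = ceil(175.8/0.13) = 1353
t = 1353 * 58.1 / 3600 = 21.8359 hrs


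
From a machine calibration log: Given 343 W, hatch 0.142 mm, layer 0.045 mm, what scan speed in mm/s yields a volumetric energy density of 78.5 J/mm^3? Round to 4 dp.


v = 343 / (78.5*0.142*0.045) = 683.7914 mm/s


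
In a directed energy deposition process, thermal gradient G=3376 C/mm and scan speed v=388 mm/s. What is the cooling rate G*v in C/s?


CR = 3376 * 388 = 1309888 C/s


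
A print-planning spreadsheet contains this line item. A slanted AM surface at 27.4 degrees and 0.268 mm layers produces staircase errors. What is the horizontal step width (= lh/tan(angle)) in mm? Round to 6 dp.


step = 0.268 / tan(27.4) = 0.517024 mm


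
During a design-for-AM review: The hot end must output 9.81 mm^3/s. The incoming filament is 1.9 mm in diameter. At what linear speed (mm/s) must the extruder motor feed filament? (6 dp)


A = pi*(1.9/2)^2 = 2.835287
v = 9.81 / 2.835287 = 3.459967 mm/s


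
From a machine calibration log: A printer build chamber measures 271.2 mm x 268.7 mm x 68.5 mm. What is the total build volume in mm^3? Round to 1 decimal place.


V = 271.2 * 268.7 * 68.5 = 4991693.6 mm^3


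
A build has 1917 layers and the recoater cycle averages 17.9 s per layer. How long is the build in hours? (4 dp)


t = 1917 * 17.9 / 3600 = 9.5318 hrs


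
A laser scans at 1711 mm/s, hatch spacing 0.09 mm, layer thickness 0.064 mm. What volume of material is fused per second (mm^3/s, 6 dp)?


Rate = 1711 * 0.09 * 0.064 = 9.85536 mm^3/s


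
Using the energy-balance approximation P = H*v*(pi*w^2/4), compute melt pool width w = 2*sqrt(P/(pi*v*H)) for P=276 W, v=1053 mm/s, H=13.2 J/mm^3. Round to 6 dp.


w = 2*sqrt(276/(pi*1053*13.2)) = 0.159004 mm


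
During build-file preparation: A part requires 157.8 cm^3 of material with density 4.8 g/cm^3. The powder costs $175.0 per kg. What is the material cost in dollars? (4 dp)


Mass = 157.8*4.8/1000 = 0.75744 kg
Cost = 0.75744 * 175.0 = 132.552 $


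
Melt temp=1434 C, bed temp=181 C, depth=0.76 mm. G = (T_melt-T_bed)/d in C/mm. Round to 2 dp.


G = (1434-181)/0.76 = 1648.68 C/mm


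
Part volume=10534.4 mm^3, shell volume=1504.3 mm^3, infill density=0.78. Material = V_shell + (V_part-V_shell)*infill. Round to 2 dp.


V_infill = (10534.4 - 1504.3) * 0.78 = 7043.48
V_total = 1504.3 + 7043.48 = 8547.78 mm^3


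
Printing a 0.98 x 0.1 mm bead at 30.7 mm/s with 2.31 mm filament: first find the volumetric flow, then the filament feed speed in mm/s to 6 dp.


Q = 0.98 * 0.1 * 30.7 = 3.0086 mm^3/s
A_fil = pi*(2.31/2)^2 = 4.19096314 mm^2
v_feed = 3.0086 / 4.19096314 = 0.717878 mm/s


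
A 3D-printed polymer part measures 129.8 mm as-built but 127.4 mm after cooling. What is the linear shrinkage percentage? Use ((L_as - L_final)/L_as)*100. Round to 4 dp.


Shrinkage = ((129.8-127.4)/129.8)*100 = 1.849 %


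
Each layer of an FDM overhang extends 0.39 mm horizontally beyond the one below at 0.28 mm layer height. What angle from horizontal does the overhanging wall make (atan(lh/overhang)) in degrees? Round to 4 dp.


angle = atan(0.28/0.39) = 35.6764 degrees


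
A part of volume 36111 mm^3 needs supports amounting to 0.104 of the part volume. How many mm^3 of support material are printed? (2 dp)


V_support = 36111 * 0.104 = 3755.54 mm^3


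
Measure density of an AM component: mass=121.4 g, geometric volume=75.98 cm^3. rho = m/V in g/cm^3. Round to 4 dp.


rho = 121.4 / 75.98 = 1.5978 g/cm^3


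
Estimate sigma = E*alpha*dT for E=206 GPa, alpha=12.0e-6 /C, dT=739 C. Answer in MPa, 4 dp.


sigma = 206*1000 * 12.0e-6 * 739 = 1826.808 MPa


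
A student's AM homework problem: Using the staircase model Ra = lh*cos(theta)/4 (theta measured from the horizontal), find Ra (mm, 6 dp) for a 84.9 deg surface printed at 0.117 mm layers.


Ra = 0.117 * cos(84.9) / 4 = 0.0026 mm


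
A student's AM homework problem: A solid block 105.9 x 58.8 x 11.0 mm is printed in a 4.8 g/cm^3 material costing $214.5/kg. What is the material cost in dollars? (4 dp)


V = 105.9 * 58.8 * 11.0 = 68496.12 mm^3 = 68.49612 cm^3
Mass = 68.49612 * 4.8 / 1000 = 0.32878138 kg
Cost = 0.32878138 * 214.5 = 70.5236 $


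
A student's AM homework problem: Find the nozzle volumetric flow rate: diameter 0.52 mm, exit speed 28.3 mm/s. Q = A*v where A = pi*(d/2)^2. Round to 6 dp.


A = pi*(0.52/2)^2 = 0.21237166 mm^2
Q = 0.21237166 * 28.3 = 6.010118 mm^3/s


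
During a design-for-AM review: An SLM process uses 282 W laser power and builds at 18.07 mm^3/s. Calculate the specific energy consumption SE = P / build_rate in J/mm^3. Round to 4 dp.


SE = 282 / 18.07 = 15.606 J/mm^3


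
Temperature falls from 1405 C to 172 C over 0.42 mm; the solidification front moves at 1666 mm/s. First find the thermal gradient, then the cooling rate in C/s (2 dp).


G = (1405-172)/0.42 = 2935.71428571 C/mm
CR = 2935.71428571 * 1666 = 4890900.0 C/s


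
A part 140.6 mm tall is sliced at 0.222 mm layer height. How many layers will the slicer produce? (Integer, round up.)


Layers = ceil(140.6/0.222) = 634


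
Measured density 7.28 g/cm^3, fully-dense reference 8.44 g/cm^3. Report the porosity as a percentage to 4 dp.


Porosity = (1-7.28/8.44)*100 = 13.7441 %


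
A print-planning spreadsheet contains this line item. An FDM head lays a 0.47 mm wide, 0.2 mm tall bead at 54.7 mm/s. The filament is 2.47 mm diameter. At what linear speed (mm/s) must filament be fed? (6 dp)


Q = 0.47 * 0.2 * 54.7 = 5.1418 mm^3/s
A_fil = pi*(2.47/2)^2 = 4.79163566 mm^2
v_feed = 5.1418 / 4.79163566 = 1.073078 mm/s


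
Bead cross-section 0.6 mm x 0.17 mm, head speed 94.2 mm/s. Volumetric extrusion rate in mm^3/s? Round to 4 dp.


Rate = 0.6 * 0.17 * 94.2 = 9.6084 mm^3/s


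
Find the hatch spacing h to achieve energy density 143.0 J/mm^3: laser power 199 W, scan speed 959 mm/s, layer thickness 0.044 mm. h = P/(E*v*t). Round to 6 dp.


h = 199 / (143.0*959*0.044) = 0.03298 mm


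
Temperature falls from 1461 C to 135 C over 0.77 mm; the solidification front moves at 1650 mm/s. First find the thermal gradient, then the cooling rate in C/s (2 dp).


G = (1461-135)/0.77 = 1722.07792208 C/mm
CR = 1722.07792208 * 1650 = 2841428.57 C/s


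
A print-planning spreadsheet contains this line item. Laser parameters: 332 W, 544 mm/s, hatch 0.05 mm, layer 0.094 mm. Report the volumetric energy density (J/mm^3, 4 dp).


E = 332 / (544*0.05*0.094) = 129.8498 J/mm^3


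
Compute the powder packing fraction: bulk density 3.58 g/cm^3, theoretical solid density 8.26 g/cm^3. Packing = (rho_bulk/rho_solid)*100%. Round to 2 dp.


Packing = (3.58/8.26)*100 = 43.34 %


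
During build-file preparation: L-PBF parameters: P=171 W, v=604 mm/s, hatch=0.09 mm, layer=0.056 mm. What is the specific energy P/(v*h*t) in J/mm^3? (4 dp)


Build rate = 604 * 0.09 * 0.056 = 3.04416 mm^3/s
SE = 171 / 3.04416 = 56.1731 J/mm^3


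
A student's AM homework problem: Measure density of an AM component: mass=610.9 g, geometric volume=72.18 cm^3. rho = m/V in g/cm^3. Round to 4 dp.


rho = 610.9 / 72.18 = 8.4636 g/cm^3


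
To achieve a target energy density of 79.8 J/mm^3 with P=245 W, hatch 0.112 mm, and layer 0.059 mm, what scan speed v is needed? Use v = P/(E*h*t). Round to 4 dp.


v = 245 / (79.8*0.112*0.059) = 464.6149 mm/s


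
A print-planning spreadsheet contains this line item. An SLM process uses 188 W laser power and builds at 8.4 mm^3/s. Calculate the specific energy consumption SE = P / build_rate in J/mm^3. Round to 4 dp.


SE = 188 / 8.4 = 22.381 J/mm^3


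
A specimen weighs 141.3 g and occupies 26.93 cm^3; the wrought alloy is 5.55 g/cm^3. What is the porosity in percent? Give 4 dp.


rho_part = 141.3 / 26.93 = 5.2469365 g/cm^3
Porosity = (1 - 5.2469365/5.55)*100 = 5.4606 %


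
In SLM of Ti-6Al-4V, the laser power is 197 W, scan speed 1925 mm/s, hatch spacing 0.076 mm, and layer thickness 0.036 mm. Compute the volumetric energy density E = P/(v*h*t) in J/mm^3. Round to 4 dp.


E = 197 / (1925*0.076*0.036) = 37.4041 J/mm^3


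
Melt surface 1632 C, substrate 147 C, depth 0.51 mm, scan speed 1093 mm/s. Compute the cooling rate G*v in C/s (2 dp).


G = (1632-147)/0.51 = 2911.76470588 C/mm
CR = 2911.76470588 * 1093 = 3182558.82 C/s


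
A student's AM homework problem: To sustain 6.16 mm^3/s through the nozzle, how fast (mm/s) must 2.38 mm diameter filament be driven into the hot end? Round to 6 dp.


A = pi*(2.38/2)^2 = 4.448809
v = 6.16 / 4.448809 = 1.38464 mm/s


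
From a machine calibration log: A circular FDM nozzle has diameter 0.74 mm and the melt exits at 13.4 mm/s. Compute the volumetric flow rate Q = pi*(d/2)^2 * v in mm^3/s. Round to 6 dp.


A = pi*(0.74/2)^2 = 0.43008403 mm^2
Q = 0.43008403 * 13.4 = 5.763126 mm^3/s


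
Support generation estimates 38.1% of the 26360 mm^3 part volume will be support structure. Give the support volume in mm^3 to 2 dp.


V_support = 26360 * 0.381 = 10043.16 mm^3


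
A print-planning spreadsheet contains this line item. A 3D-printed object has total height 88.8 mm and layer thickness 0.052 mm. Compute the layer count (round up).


Layers = ceil(88.8/0.052) = 1708


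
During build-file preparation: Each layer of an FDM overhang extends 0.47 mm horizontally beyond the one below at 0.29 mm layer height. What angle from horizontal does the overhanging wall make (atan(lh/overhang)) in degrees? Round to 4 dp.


angle = atan(0.29/0.47) = 31.6755 degrees


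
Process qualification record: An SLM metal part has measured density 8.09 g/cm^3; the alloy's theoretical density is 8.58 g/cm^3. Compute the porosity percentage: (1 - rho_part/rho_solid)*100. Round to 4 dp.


Porosity = (1-8.09/8.58)*100 = 5.711 %


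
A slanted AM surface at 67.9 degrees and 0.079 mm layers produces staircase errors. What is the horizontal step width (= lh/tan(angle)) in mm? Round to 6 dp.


step = 0.079 / tan(67.9) = 0.032079 mm


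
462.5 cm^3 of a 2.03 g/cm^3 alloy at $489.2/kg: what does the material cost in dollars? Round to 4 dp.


Mass = 462.5*2.03/1000 = 0.938875 kg
Cost = 0.938875 * 489.2 = 459.2977 $


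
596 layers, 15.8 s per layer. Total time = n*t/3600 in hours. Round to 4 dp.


t = 596 * 15.8 / 3600 = 2.6158 hrs


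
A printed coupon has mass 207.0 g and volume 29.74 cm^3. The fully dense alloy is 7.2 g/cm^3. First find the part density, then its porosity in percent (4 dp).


rho_part = 207.0 / 29.74 = 6.9603228 g/cm^3
Porosity = (1 - 6.9603228/7.2)*100 = 3.3289 %


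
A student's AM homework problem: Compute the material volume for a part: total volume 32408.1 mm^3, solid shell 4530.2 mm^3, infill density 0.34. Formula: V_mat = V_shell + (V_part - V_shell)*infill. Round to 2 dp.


V_infill = (32408.1 - 4530.2) * 0.34 = 9478.49
V_total = 4530.2 + 9478.49 = 14008.69 mm^3


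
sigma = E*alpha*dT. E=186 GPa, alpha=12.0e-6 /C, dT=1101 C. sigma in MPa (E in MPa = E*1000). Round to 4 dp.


sigma = 186*1000 * 12.0e-6 * 1101 = 2457.432 MPa


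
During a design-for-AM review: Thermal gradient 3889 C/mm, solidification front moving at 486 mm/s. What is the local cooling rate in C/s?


CR = 3889 * 486 = 1890054 C/s


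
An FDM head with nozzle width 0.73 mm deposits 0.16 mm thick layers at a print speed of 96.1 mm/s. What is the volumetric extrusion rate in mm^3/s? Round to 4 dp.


Rate = 0.73 * 0.16 * 96.1 = 11.2245 mm^3/s


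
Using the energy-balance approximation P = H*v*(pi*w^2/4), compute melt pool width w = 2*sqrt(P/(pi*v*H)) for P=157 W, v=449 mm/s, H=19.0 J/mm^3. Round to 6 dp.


w = 2*sqrt(157/(pi*449*19.0)) = 0.153075 mm


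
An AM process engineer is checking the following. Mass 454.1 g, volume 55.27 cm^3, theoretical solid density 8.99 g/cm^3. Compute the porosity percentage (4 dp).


rho_part = 454.1 / 55.27 = 8.2160304 g/cm^3
Porosity = (1 - 8.2160304/8.99)*100 = 8.6092 %


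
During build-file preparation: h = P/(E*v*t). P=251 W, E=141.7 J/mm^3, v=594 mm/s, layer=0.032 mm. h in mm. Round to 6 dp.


h = 251 / (141.7*594*0.032) = 0.09319 mm


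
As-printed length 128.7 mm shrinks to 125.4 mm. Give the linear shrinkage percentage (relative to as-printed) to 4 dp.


Shrinkage = ((128.7-125.4)/128.7)*100 = 2.5641 %


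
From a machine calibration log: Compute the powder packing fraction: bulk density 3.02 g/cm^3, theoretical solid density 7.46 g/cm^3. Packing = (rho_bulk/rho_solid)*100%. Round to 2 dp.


Packing = (3.02/7.46)*100 = 40.48 %
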